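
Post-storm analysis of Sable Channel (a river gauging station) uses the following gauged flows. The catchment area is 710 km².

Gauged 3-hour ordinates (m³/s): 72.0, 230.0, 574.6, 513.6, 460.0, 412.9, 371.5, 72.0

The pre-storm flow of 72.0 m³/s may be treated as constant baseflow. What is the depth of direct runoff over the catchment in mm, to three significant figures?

d ≈ 32.4 mm

Direct runoff: 0.0, 158.0, 502.6, 441.6, 388.0, 340.9, 299.5, 0.0 m³/s; ΣQ_DR = 2131 m³/s.
V = ΣQ_DR · Δt = 2131 × 10800 s = 2.301 × 10^7 m³.
Over A = 710 km², depth = V / A = 32.4 mm.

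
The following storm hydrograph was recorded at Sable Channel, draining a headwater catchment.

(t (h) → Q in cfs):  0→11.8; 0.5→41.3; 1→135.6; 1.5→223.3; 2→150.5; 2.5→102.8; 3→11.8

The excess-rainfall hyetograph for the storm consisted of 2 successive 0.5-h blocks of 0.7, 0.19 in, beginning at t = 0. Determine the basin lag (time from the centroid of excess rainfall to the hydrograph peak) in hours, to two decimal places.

Centroid of excess rainfall: t_c = Σ P_i·t̄_i / ΣP_i = 0.3567 h (block centres at 0.25, 0.75 h).
Hydrograph peak occurs at t = 1.5 h, so basin lag t_L = 1.5 − 0.3567 = 1.14 h.

t_L ≈ 1.14 h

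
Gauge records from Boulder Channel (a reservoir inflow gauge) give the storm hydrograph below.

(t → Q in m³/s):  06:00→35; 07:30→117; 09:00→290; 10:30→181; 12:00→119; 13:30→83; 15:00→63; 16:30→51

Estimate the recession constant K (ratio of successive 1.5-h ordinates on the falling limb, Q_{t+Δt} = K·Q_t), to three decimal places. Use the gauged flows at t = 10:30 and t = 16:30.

K ≈ 0.729

Using the recession-limb readings at t = 10:30 and t = 16:30: Q falls from 181 to 51 m³/s over 4 intervals.
K = (Q₂/Q₁)^(1/4) = (51/181)^(1/4) = 0.729.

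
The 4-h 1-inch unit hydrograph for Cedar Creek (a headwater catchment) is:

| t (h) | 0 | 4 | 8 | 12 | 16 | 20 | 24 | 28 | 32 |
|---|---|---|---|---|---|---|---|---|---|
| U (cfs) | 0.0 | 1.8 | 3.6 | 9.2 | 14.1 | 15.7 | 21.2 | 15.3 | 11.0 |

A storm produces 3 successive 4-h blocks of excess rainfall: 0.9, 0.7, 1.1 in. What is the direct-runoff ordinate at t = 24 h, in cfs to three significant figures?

Q ≈ 45.6 cfs

By discrete convolution, Q_j = Σ (P_i / 1 in) · U_{j−i}.
At t = 24 h (j=6): Q = (0.9/1)·21.2 + (0.7/1)·15.7 + (1.1/1)·14.1 = 45.6 cfs.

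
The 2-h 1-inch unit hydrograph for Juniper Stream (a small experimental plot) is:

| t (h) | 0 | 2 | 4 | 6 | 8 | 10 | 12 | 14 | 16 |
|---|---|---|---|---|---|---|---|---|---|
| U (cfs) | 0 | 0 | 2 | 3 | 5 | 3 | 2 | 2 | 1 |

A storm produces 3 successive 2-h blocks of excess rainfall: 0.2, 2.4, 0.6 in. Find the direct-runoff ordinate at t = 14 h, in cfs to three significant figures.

By discrete convolution, Q_j = Σ (P_i / 1 in) · U_{j−i}.
At t = 14 h (j=7): Q = (0.2/1)·2 + (2.4/1)·2 + (0.6/1)·3 = 7.00 cfs.

Q ≈ 7.00 cfs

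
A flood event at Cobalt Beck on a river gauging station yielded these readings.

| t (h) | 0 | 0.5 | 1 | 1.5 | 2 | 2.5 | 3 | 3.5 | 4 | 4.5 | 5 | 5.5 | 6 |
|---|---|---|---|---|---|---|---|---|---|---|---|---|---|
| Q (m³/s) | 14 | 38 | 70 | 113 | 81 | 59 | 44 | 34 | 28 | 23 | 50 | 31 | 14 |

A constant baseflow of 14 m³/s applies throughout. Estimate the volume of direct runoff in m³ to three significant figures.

Direct-runoff ordinates (Q − Q_b): 0.0, 24.0, 56.0, 99.0, 67.0, 45.0, 30.0, 20.0, 14.0, 9.0, 36.0, 17.0, 0.0 m³/s.
ΣQ_DR = 417.0 m³/s.
With Δt = 0.5 h = 1800 s, V = ΣQ_DR · Δt = 417.0 × 1800 = 7.51 × 10^5 m³.

V ≈ 7.51 × 10^5 m³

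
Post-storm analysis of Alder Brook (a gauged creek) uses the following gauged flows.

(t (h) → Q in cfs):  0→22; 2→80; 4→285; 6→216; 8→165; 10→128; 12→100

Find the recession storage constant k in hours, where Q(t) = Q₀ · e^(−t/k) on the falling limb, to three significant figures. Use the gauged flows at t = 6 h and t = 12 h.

On the falling limb, Q drops from 216 to 100 cfs between t = 6 h and t = 12 h (Δt = 6 h).
k = −Δt / ln(Q₂/Q₁) = −6 / ln(100/216) = 7.79 h.

k ≈ 7.79 h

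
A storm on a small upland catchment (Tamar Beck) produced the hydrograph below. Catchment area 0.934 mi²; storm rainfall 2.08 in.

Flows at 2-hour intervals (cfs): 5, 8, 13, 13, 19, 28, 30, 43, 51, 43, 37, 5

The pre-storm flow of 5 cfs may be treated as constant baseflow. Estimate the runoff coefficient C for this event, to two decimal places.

C ≈ 0.37

ΣQ_DR = 235.0 cfs; V = ΣQ_DR·Δt = 1.692 × 10^6 ft³.
Runoff depth d = V / A = 0.7798 in.
C = d / P = 0.7798 / 2.08 = 0.37.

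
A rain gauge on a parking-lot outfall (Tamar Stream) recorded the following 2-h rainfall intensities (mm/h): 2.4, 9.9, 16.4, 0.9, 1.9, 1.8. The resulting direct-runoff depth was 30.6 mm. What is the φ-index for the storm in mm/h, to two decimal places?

Only the 2 blocks with intensity above φ contribute runoff: 9.9, 16.4 mm/h.
Σ(I−φ)·Δt = d  ⇒  (9.9+16.4 − 2φ)·2 = 30.6
φ = (26.30 − 30.6/2) / 2 = 5.50 mm/h.

φ ≈ 5.50 mm/h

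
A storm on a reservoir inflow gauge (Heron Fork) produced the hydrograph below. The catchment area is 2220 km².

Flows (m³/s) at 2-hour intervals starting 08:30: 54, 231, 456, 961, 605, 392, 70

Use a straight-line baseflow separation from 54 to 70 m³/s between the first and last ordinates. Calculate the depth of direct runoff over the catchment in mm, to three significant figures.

Direct runoff: 0.00, 174.33, 396.67, 899.00, 540.33, 324.67, 0.00 m³/s; ΣQ_DR = 2335 m³/s.
V = ΣQ_DR · Δt = 2335 × 7200 s = 1.681 × 10^7 m³.
Over A = 2220 km², depth = V / A = 7.57 mm.

d ≈ 7.57 mm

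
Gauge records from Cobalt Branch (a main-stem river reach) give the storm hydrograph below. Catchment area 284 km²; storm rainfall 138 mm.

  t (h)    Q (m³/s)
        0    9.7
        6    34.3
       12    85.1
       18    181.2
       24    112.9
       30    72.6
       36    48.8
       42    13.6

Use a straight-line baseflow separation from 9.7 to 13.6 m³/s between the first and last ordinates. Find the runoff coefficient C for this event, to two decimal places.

ΣQ_DR = 465.0 m³/s; V = ΣQ_DR·Δt = 1.004 × 10^7 m³.
Runoff depth d = V / A = 35.37 mm.
C = d / P = 35.37 / 138 = 0.26.

C ≈ 0.26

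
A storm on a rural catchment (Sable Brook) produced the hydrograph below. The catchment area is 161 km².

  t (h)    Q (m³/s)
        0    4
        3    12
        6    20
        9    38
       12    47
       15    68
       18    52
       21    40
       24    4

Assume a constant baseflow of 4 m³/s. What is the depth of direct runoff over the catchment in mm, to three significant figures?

d ≈ 16.7 mm

Direct runoff: 0.0, 8.0, 16.0, 34.0, 43.0, 64.0, 48.0, 36.0, 0.0 m³/s; ΣQ_DR = 249.0 m³/s.
V = ΣQ_DR · Δt = 249.0 × 10800 s = 2.689 × 10^6 m³.
Over A = 161 km², depth = V / A = 16.7 mm.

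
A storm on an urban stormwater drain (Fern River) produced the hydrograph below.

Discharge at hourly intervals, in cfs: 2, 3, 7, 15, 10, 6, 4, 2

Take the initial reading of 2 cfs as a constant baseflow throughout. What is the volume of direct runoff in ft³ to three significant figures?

Direct-runoff ordinates (Q − Q_b): 0.0, 1.0, 5.0, 13.0, 8.0, 4.0, 2.0, 0.0 cfs.
ΣQ_DR = 33.00 cfs.
With Δt = 1 h = 3600 s, V = ΣQ_DR · Δt = 33.00 × 3600 = 1.19 × 10^5 ft³.

V ≈ 1.19 × 10^5 ft³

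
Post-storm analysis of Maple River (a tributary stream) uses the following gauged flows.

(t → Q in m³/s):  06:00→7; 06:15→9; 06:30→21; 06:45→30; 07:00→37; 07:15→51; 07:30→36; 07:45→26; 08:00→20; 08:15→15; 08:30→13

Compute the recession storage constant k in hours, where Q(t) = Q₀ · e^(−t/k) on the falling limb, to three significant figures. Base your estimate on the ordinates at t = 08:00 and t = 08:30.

On the falling limb, Q drops from 20 to 13 m³/s between t = 08:00 and t = 08:30 (Δt = 0.5 h).
k = −Δt / ln(Q₂/Q₁) = −0.5 / ln(13/20) = 1.16 h.

k ≈ 1.16 h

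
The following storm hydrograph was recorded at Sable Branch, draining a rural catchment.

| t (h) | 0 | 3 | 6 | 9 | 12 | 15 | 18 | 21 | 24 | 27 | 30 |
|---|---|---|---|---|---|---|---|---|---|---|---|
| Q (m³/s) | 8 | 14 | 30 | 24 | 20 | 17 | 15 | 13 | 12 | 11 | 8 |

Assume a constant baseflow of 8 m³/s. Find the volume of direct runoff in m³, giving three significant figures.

Direct-runoff ordinates (Q − Q_b): 0.0, 6.0, 22.0, 16.0, 12.0, 9.0, 7.0, 5.0, 4.0, 3.0, 0.0 m³/s.
ΣQ_DR = 84.00 m³/s.
With Δt = 3 h = 10800 s, V = ΣQ_DR · Δt = 84.00 × 10800 = 9.07 × 10^5 m³.

V ≈ 9.07 × 10^5 m³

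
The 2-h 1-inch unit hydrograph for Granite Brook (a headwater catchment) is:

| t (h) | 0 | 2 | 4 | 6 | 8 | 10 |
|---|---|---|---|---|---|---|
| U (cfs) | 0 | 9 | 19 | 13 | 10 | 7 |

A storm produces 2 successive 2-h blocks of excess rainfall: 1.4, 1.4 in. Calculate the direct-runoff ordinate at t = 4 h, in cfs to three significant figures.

Q ≈ 39.2 cfs

By discrete convolution, Q_j = Σ (P_i / 1 in) · U_{j−i}.
At t = 4 h (j=2): Q = (1.4/1)·19 + (1.4/1)·9 = 39.2 cfs.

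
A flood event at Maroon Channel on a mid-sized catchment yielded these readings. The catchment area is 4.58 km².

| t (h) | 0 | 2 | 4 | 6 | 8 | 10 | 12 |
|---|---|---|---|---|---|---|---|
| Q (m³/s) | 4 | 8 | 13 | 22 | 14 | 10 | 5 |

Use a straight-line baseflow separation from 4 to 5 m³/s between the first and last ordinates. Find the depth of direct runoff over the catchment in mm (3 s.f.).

d ≈ 70.0 mm

Direct runoff: 0.00, 3.83, 8.67, 17.50, 9.33, 5.17, 0.00 m³/s; ΣQ_DR = 44.50 m³/s.
V = ΣQ_DR · Δt = 44.50 × 7200 s = 3.204 × 10^5 m³.
Over A = 4.58 km², depth = V / A = 70.0 mm.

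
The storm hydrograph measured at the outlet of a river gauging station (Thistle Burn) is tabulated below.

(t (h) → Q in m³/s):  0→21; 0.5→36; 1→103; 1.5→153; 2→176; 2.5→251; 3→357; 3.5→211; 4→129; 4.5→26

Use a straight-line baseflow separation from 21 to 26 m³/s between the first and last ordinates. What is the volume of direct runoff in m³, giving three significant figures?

Direct-runoff ordinates (Q − Q_b): 0.00, 14.44, 80.89, 130.33, 152.78, 227.22, 332.67, 186.11, 103.56, 0.00 m³/s.
ΣQ_DR = 1228 m³/s.
With Δt = 0.5 h = 1800 s, V = ΣQ_DR · Δt = 1228 × 1800 = 2.21 × 10^6 m³.

V ≈ 2.21 × 10^6 m³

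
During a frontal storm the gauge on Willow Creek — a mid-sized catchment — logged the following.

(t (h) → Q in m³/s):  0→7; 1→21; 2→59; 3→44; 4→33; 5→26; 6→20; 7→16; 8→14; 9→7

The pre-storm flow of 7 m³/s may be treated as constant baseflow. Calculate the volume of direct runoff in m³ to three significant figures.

V ≈ 6.37 × 10^5 m³

Direct-runoff ordinates (Q − Q_b): 0.0, 14.0, 52.0, 37.0, 26.0, 19.0, 13.0, 9.0, 7.0, 0.0 m³/s.
ΣQ_DR = 177.0 m³/s.
With Δt = 1 h = 3600 s, V = ΣQ_DR · Δt = 177.0 × 3600 = 6.37 × 10^5 m³.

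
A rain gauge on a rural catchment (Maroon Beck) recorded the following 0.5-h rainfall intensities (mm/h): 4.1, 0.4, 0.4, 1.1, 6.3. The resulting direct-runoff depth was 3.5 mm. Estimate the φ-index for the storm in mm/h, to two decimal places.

φ ≈ 1.70 mm/h

Only the 2 blocks with intensity above φ contribute runoff: 4.1, 6.3 mm/h.
Σ(I−φ)·Δt = d  ⇒  (4.1+6.3 − 2φ)·0.5 = 3.5
φ = (10.40 − 3.5/0.5) / 2 = 1.70 mm/h.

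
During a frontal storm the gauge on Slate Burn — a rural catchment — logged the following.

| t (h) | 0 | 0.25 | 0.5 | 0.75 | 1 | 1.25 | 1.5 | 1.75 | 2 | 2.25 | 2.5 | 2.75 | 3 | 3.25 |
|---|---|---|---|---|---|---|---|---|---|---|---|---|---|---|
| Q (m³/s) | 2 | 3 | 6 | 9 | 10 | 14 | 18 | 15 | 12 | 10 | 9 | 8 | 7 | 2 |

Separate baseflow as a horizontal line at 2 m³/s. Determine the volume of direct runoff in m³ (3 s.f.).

Direct-runoff ordinates (Q − Q_b): 0.0, 1.0, 4.0, 7.0, 8.0, 12.0, 16.0, 13.0, 10.0, 8.0, 7.0, 6.0, 5.0, 0.0 m³/s.
ΣQ_DR = 97.00 m³/s.
With Δt = 0.25 h = 900 s, V = ΣQ_DR · Δt = 97.00 × 900 = 87300 m³.

V ≈ 87300 m³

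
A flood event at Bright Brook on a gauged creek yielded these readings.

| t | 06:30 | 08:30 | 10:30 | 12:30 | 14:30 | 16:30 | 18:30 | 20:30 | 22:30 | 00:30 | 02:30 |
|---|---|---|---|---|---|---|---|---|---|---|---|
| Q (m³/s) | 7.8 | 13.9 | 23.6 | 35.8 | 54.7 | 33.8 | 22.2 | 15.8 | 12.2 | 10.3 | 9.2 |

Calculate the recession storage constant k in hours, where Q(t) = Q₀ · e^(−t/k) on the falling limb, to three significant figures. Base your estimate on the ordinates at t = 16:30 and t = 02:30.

On the falling limb, Q drops from 33.8 to 9.2 m³/s between t = 16:30 and t = 02:30 (Δt = 10 h).
k = −Δt / ln(Q₂/Q₁) = −10 / ln(9.2/33.8) = 7.68 h.

k ≈ 7.68 h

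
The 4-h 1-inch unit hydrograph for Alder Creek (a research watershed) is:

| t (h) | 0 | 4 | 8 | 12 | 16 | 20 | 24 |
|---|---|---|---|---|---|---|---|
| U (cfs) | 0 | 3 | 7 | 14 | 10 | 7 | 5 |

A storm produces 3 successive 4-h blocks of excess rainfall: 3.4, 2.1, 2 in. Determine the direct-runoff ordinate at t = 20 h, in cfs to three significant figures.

By discrete convolution, Q_j = Σ (P_i / 1 in) · U_{j−i}.
At t = 20 h (j=5): Q = (3.4/1)·7 + (2.1/1)·10 + (2/1)·14 = 72.8 cfs.

Q ≈ 72.8 cfs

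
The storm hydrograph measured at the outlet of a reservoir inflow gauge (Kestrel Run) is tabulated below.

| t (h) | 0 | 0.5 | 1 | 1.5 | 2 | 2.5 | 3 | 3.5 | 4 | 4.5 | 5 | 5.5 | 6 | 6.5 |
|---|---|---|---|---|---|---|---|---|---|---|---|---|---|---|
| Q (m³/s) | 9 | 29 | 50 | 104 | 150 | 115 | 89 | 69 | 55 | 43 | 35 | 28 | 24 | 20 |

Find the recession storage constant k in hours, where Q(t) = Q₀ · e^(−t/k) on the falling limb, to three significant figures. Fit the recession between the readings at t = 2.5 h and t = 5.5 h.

On the falling limb, Q drops from 115 to 28 m³/s between t = 2.5 h and t = 5.5 h (Δt = 3 h).
k = −Δt / ln(Q₂/Q₁) = −3 / ln(28/115) = 2.12 h.

k ≈ 2.12 h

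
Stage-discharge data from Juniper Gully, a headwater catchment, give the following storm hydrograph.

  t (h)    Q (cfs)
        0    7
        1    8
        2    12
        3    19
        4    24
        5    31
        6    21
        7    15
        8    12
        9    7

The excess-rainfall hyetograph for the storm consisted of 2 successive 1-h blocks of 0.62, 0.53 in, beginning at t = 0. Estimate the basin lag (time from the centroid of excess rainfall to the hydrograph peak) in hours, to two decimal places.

t_L ≈ 4.04 h

Centroid of excess rainfall: t_c = Σ P_i·t̄_i / ΣP_i = 0.9609 h (block centres at 0.5, 1.5 h).
Hydrograph peak occurs at t = 5 h, so basin lag t_L = 5 − 0.9609 = 4.04 h.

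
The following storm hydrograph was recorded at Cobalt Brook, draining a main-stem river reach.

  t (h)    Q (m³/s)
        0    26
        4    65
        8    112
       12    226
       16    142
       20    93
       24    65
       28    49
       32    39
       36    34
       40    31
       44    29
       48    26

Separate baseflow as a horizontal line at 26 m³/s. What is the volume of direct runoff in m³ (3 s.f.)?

Direct-runoff ordinates (Q − Q_b): 0.0, 39.0, 86.0, 200.0, 116.0, 67.0, 39.0, 23.0, 13.0, 8.0, 5.0, 3.0, 0.0 m³/s.
ΣQ_DR = 599.0 m³/s.
With Δt = 4 h = 14400 s, V = ΣQ_DR · Δt = 599.0 × 14400 = 8.63 × 10^6 m³.

V ≈ 8.63 × 10^6 m³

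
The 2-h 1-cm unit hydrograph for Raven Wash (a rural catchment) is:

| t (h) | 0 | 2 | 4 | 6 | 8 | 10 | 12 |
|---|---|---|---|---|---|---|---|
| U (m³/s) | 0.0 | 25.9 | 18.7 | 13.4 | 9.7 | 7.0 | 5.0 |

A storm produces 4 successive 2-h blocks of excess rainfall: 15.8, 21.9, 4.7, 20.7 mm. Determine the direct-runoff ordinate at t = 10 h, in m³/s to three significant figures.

By discrete convolution, Q_j = Σ (P_i / 10 mm) · U_{j−i}.
At t = 10 h (j=5): Q = (15.8/10)·7.0 + (21.9/10)·9.7 + (4.7/10)·13.4 + (20.7/10)·18.7 = 77.3 m³/s.

Q ≈ 77.3 m³/s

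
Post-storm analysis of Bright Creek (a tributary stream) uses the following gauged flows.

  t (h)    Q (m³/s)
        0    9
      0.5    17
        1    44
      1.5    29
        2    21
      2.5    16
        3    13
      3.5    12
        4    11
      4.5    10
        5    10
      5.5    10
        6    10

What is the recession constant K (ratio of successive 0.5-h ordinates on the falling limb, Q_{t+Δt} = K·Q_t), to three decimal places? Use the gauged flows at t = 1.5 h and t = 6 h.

Using the recession-limb readings at t = 1.5 h and t = 6 h: Q falls from 29 to 10 m³/s over 9 intervals.
K = (Q₂/Q₁)^(1/9) = (10/29)^(1/9) = 0.888.

K ≈ 0.888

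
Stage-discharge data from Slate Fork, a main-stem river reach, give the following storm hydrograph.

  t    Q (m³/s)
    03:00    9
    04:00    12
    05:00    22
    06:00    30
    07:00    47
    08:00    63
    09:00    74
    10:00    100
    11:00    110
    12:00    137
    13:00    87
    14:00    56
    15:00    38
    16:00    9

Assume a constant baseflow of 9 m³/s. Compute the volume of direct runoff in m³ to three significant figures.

Direct-runoff ordinates (Q − Q_b): 0.0, 3.0, 13.0, 21.0, 38.0, 54.0, 65.0, 91.0, 101.0, 128.0, 78.0, 47.0, 29.0, 0.0 m³/s.
ΣQ_DR = 668.0 m³/s.
With Δt = 1 h = 3600 s, V = ΣQ_DR · Δt = 668.0 × 3600 = 2.40 × 10^6 m³.

V ≈ 2.40 × 10^6 m³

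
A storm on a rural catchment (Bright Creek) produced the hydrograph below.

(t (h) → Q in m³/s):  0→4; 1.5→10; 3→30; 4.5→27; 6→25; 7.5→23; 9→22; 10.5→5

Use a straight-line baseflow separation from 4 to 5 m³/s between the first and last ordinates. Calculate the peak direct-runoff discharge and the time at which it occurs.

Subtracting baseflow gives direct-runoff ordinates: 0.00, 5.86, 25.71, 22.57, 20.43, 18.29, 17.14, 0.00 m³/s.
The maximum is 25.71 m³/s, occurring at the reading for t = 3 h.

Q_p = 25.71 m³/s at t = 3 h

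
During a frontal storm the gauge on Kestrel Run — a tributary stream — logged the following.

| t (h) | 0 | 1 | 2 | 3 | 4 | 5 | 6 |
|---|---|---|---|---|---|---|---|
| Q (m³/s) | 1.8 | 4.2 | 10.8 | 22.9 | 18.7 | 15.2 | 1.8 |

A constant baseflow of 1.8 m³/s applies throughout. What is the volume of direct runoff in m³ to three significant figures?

Direct-runoff ordinates (Q − Q_b): 0.0, 2.4, 9.0, 21.1, 16.9, 13.4, 0.0 m³/s.
ΣQ_DR = 62.80 m³/s.
With Δt = 1 h = 3600 s, V = ΣQ_DR · Δt = 62.80 × 3600 = 2.26 × 10^5 m³.

V ≈ 2.26 × 10^5 m³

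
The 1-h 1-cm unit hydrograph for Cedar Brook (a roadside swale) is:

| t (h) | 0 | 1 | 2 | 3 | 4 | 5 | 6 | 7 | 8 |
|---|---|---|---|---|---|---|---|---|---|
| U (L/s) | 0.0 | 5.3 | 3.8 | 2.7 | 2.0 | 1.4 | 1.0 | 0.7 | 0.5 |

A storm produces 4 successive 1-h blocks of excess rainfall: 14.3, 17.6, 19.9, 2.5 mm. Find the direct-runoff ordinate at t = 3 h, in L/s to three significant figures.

By discrete convolution, Q_j = Σ (P_i / 10 mm) · U_{j−i}.
At t = 3 h (j=3): Q = (14.3/10)·2.7 + (17.6/10)·3.8 + (19.9/10)·5.3 + (2.5/10)·0.0 = 21.1 L/s.

Q ≈ 21.1 L/s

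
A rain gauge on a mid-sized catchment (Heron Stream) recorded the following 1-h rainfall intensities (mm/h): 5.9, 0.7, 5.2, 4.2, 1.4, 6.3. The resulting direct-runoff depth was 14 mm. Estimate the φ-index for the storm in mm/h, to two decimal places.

Only the 4 blocks with intensity above φ contribute runoff: 5.9, 5.2, 4.2, 6.3 mm/h.
Σ(I−φ)·Δt = d  ⇒  (5.9+5.2+4.2+6.3 − 4φ)·1 = 14
φ = (21.60 − 14/1) / 4 = 1.90 mm/h.

φ ≈ 1.90 mm/h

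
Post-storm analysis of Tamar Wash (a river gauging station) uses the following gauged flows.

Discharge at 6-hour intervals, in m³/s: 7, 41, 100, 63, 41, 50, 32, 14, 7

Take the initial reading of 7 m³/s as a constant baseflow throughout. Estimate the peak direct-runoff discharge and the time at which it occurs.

Q_p = 93.0 m³/s at t = 12 h

Subtracting baseflow gives direct-runoff ordinates: 0.0, 34.0, 93.0, 56.0, 34.0, 43.0, 25.0, 7.0, 0.0 m³/s.
The maximum is 93.0 m³/s, occurring at the reading for t = 12 h.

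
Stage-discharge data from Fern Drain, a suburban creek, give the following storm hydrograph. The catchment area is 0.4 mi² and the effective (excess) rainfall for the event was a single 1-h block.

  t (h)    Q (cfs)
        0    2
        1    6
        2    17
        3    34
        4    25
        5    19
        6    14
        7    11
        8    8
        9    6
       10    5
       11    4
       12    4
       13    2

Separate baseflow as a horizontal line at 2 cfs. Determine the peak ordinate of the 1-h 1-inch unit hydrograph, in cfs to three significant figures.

Direct runoff: 0.0, 4.0, 15.0, 32.0, 23.0, 17.0, 12.0, 9.0, 6.0, 4.0, 3.0, 2.0, 2.0, 0.0 cfs; ΣQ_DR = 129.0 cfs, peak = 32.0 cfs.
Runoff depth d = ΣQ_DR·Δt / A = 129.0 × 3600 / (0.4 mi²) = 0.4997 in.
The 1-inch UH is the DRH scaled by (1 in)/d, so U_p = 32.0 × 1/0.4997 = 64.0 cfs.

U_p ≈ 64.0 cfs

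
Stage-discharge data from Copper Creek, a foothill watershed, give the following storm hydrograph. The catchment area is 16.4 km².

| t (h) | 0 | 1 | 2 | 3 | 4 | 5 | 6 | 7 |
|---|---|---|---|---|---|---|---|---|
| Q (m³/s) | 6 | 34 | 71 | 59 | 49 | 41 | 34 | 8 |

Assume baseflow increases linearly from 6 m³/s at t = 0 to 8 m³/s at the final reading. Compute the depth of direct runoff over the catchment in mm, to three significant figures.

Direct runoff: 0.00, 27.71, 64.43, 52.14, 41.86, 33.57, 26.29, 0.00 m³/s; ΣQ_DR = 246.0 m³/s.
V = ΣQ_DR · Δt = 246.0 × 3600 s = 8.856 × 10^5 m³.
Over A = 16.4 km², depth = V / A = 54.0 mm.

d ≈ 54.0 mm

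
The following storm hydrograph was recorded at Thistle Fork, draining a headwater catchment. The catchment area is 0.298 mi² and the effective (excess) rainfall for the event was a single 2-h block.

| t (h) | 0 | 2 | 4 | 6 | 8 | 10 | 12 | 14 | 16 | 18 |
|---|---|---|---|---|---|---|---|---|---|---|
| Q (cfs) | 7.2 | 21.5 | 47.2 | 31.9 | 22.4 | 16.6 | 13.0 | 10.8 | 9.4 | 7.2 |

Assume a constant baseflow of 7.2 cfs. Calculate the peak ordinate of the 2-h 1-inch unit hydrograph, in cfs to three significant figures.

Direct runoff: 0.0, 14.3, 40.0, 24.7, 15.2, 9.4, 5.8, 3.6, 2.2, 0.0 cfs; ΣQ_DR = 115.2 cfs, peak = 40.0 cfs.
Runoff depth d = ΣQ_DR·Δt / A = 115.2 × 7200 / (0.298 mi²) = 1.198 in.
The 1-inch UH is the DRH scaled by (1 in)/d, so U_p = 40.0 × 1/1.198 = 33.4 cfs.

U_p ≈ 33.4 cfs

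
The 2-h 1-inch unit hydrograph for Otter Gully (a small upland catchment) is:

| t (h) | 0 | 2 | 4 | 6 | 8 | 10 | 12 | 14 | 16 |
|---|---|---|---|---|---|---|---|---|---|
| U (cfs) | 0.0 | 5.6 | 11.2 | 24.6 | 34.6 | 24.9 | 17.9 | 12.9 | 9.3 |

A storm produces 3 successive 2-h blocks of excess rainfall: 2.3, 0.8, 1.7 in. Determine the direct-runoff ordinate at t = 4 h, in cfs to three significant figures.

By discrete convolution, Q_j = Σ (P_i / 1 in) · U_{j−i}.
At t = 4 h (j=2): Q = (2.3/1)·11.2 + (0.8/1)·5.6 + (1.7/1)·0.0 = 30.2 cfs.

Q ≈ 30.2 cfs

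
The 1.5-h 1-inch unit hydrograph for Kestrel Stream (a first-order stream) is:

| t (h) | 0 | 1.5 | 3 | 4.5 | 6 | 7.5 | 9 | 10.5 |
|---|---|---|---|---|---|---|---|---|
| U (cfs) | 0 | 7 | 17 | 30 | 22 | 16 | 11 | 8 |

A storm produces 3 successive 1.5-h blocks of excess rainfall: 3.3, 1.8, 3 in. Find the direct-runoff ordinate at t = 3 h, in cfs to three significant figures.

Q ≈ 68.7 cfs

By discrete convolution, Q_j = Σ (P_i / 1 in) · U_{j−i}.
At t = 3 h (j=2): Q = (3.3/1)·17 + (1.8/1)·7 + (3/1)·0 = 68.7 cfs.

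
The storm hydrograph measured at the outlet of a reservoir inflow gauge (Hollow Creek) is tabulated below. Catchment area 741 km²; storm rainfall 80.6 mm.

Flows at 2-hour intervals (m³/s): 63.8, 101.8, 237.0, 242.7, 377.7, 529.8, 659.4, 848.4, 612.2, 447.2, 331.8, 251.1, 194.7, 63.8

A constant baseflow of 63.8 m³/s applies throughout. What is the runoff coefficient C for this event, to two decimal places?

ΣQ_DR = 4068 m³/s; V = ΣQ_DR·Δt = 2.929 × 10^7 m³.
Runoff depth d = V / A = 39.53 mm.
C = d / P = 39.53 / 80.6 = 0.49.

C ≈ 0.49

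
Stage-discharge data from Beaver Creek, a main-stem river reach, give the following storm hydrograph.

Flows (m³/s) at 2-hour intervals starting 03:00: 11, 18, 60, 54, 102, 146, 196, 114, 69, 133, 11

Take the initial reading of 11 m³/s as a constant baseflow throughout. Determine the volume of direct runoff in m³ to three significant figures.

V ≈ 5.71 × 10^6 m³

Direct-runoff ordinates (Q − Q_b): 0.0, 7.0, 49.0, 43.0, 91.0, 135.0, 185.0, 103.0, 58.0, 122.0, 0.0 m³/s.
ΣQ_DR = 793.0 m³/s.
With Δt = 2 h = 7200 s, V = ΣQ_DR · Δt = 793.0 × 7200 = 5.71 × 10^6 m³.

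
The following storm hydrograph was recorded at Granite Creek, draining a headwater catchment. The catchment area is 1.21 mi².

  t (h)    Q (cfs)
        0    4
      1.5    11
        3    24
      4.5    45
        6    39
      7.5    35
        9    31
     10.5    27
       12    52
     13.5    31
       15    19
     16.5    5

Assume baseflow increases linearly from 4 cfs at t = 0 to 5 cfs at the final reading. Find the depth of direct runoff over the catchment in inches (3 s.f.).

Direct runoff: 0.00, 6.91, 19.82, 40.73, 34.64, 30.55, 26.45, 22.36, 47.27, 26.18, 14.09, 0.00 cfs; ΣQ_DR = 269.0 cfs.
V = ΣQ_DR · Δt = 269.0 × 5400 s = 1.453 × 10^6 ft³.
Over A = 1.21 mi², depth = V / A = 0.517 in.

d ≈ 0.517 in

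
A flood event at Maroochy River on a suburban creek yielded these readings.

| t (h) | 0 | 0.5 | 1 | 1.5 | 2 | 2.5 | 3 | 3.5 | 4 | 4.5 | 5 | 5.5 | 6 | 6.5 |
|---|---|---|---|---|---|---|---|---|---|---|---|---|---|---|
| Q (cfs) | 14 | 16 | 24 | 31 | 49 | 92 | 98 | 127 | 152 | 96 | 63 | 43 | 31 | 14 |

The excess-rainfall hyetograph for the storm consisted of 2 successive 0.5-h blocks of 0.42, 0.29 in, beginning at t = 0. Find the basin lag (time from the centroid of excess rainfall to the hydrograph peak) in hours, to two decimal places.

Centroid of excess rainfall: t_c = Σ P_i·t̄_i / ΣP_i = 0.4542 h (block centres at 0.25, 0.75 h).
Hydrograph peak occurs at t = 4 h, so basin lag t_L = 4 − 0.4542 = 3.55 h.

t_L ≈ 3.55 h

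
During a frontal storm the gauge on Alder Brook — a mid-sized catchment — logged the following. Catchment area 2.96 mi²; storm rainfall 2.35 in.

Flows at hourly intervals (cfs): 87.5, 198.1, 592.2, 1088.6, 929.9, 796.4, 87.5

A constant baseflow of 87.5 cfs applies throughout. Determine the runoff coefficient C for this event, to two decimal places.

C ≈ 0.71

ΣQ_DR = 3168 cfs; V = ΣQ_DR·Δt = 1.140 × 10^7 ft³.
Runoff depth d = V / A = 1.658 in.
C = d / P = 1.658 / 2.35 = 0.71.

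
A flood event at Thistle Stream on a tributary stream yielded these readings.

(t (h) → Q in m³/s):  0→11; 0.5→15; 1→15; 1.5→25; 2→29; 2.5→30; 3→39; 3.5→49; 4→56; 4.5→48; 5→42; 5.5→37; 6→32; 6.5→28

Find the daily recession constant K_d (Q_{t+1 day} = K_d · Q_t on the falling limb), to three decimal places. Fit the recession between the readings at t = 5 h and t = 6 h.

K_d ≈ 0.001

Between t = 5 h and t = 6 h the flow falls from 42 to 32 m³/s over 2×0.5 h = 1 h.
Per-interval ratio K = (32/42)^(1/2) = 0.8729; K_d = K^(24/0.5) = 0.001.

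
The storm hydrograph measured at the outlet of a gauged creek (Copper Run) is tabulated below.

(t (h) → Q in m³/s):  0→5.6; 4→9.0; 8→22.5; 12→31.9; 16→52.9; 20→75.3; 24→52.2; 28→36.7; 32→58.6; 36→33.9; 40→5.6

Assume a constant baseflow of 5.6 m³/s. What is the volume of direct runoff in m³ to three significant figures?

Direct-runoff ordinates (Q − Q_b): 0.0, 3.4, 16.9, 26.3, 47.3, 69.7, 46.6, 31.1, 53.0, 28.3, 0.0 m³/s.
ΣQ_DR = 322.6 m³/s.
With Δt = 4 h = 14400 s, V = ΣQ_DR · Δt = 322.6 × 14400 = 4.65 × 10^6 m³.

V ≈ 4.65 × 10^6 m³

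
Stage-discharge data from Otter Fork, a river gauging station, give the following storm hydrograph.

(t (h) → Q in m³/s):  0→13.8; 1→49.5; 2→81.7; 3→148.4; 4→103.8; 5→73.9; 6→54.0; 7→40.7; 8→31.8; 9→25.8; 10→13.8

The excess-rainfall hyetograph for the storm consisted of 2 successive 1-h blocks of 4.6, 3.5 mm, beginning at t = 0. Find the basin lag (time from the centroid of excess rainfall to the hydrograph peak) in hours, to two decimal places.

Centroid of excess rainfall: t_c = Σ P_i·t̄_i / ΣP_i = 0.9321 h (block centres at 0.5, 1.5 h).
Hydrograph peak occurs at t = 3 h, so basin lag t_L = 3 − 0.9321 = 2.07 h.

t_L ≈ 2.07 h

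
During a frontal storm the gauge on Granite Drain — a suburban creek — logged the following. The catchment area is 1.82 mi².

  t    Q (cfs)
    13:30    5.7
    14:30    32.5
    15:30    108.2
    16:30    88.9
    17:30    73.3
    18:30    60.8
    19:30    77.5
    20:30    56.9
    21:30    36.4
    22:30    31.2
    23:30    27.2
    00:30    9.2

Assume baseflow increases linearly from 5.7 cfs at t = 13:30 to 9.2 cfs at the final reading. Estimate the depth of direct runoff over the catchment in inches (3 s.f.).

Direct runoff: 0.00, 26.48, 101.86, 82.25, 66.33, 53.51, 69.89, 48.97, 28.15, 22.64, 18.32, 0.00 cfs; ΣQ_DR = 518.4 cfs.
V = ΣQ_DR · Δt = 518.4 × 3600 s = 1.866 × 10^6 ft³.
Over A = 1.82 mi², depth = V / A = 0.441 in.

d ≈ 0.441 in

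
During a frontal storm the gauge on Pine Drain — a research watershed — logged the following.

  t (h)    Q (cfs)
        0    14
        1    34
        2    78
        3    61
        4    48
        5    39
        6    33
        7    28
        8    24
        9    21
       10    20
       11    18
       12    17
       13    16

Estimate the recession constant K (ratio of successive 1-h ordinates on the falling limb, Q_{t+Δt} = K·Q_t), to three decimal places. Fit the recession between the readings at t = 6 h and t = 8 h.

Using the recession-limb readings at t = 6 h and t = 8 h: Q falls from 33 to 24 cfs over 2 intervals.
K = (Q₂/Q₁)^(1/2) = (24/33)^(1/2) = 0.853.

K ≈ 0.853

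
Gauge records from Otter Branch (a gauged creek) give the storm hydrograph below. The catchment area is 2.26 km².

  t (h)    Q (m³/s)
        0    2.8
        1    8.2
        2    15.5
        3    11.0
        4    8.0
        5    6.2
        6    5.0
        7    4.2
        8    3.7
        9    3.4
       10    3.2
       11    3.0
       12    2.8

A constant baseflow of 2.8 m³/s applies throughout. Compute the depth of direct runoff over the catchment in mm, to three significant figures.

Direct runoff: 0.0, 5.4, 12.7, 8.2, 5.2, 3.4, 2.2, 1.4, 0.9, 0.6, 0.4, 0.2, 0.0 m³/s; ΣQ_DR = 40.60 m³/s.
V = ΣQ_DR · Δt = 40.60 × 3600 s = 1.462 × 10^5 m³.
Over A = 2.26 km², depth = V / A = 64.7 mm.

d ≈ 64.7 mm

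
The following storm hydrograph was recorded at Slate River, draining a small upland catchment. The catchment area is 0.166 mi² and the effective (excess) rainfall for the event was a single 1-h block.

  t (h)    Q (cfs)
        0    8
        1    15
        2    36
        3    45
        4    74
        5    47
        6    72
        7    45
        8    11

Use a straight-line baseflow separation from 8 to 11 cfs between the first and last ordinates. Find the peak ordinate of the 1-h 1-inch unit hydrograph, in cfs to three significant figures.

Direct runoff: 0.00, 6.62, 27.25, 35.88, 64.50, 37.12, 61.75, 34.38, 0.00 cfs; ΣQ_DR = 267.5 cfs, peak = 64.50 cfs.
Runoff depth d = ΣQ_DR·Δt / A = 267.5 × 3600 / (0.166 mi²) = 2.497 in.
The 1-inch UH is the DRH scaled by (1 in)/d, so U_p = 64.50 × 1/2.497 = 25.8 cfs.

U_p ≈ 25.8 cfs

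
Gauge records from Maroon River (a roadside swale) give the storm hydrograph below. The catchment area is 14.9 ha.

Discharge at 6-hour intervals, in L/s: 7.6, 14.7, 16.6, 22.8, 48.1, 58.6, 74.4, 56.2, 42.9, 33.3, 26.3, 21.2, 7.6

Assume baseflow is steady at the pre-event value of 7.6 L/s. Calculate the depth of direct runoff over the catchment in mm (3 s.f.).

d ≈ 48.1 mm

Direct runoff: 0.0, 7.1, 9.0, 15.2, 40.5, 51.0, 66.8, 48.6, 35.3, 25.7, 18.7, 13.6, 0.0 L/s; ΣQ_DR = 331.5 L/s.
V = ΣQ_DR · Δt = 331.5 × 21600 s = 7.160 × 10^6 L.
Over A = 14.9 ha, depth = V / A = 48.1 mm.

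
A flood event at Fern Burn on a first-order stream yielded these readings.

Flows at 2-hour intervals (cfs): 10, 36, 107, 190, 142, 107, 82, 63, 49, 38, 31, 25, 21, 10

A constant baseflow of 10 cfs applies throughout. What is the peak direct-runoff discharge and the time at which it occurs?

Subtracting baseflow gives direct-runoff ordinates: 0.0, 26.0, 97.0, 180.0, 132.0, 97.0, 72.0, 53.0, 39.0, 28.0, 21.0, 15.0, 11.0, 0.0 cfs.
The maximum is 180.0 cfs, occurring at the reading for t = 6 h.

Q_p = 180.0 cfs at t = 6 h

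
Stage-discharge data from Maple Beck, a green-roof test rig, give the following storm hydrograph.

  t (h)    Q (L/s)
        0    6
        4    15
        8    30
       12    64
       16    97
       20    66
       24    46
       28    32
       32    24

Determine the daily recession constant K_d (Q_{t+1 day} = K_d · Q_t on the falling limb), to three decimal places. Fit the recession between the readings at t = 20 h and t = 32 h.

K_d ≈ 0.132

Between t = 20 h and t = 32 h the flow falls from 66 to 24 L/s over 3×4 h = 12 h.
Per-interval ratio K = (24/66)^(1/3) = 0.7138; K_d = K^(24/4) = 0.132.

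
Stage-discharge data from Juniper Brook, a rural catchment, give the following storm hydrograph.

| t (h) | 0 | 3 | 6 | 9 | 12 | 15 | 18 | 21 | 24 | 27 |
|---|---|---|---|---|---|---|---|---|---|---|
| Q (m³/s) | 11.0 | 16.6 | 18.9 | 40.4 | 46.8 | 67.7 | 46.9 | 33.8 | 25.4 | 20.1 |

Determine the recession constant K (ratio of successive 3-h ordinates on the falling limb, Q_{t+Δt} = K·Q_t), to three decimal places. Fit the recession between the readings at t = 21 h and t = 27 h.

K ≈ 0.771

Using the recession-limb readings at t = 21 h and t = 27 h: Q falls from 33.8 to 20.1 m³/s over 2 intervals.
K = (Q₂/Q₁)^(1/2) = (20.1/33.8)^(1/2) = 0.771.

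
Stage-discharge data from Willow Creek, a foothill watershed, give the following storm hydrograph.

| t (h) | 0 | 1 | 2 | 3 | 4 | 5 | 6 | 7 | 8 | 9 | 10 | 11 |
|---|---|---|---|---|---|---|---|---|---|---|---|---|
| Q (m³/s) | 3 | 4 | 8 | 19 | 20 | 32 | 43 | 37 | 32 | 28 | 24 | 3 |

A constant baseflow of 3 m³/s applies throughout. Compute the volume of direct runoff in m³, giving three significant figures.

Direct-runoff ordinates (Q − Q_b): 0.0, 1.0, 5.0, 16.0, 17.0, 29.0, 40.0, 34.0, 29.0, 25.0, 21.0, 0.0 m³/s.
ΣQ_DR = 217.0 m³/s.
With Δt = 1 h = 3600 s, V = ΣQ_DR · Δt = 217.0 × 3600 = 7.81 × 10^5 m³.

V ≈ 7.81 × 10^5 m³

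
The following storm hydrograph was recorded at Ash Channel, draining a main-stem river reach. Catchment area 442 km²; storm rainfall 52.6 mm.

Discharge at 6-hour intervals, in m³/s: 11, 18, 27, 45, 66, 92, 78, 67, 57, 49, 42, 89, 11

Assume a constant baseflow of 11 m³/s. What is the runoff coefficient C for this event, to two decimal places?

ΣQ_DR = 509.0 m³/s; V = ΣQ_DR·Δt = 1.099 × 10^7 m³.
Runoff depth d = V / A = 24.87 mm.
C = d / P = 24.87 / 52.6 = 0.47.

C ≈ 0.47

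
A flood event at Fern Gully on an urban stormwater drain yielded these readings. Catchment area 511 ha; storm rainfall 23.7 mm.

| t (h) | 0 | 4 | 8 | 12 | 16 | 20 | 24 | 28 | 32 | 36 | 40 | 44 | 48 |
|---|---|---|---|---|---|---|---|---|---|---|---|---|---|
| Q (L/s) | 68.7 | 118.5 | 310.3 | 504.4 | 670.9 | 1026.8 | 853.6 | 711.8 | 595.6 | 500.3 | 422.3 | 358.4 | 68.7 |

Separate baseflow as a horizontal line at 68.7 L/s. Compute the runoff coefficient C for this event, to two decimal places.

C ≈ 0.63

ΣQ_DR = 5317 L/s; V = ΣQ_DR·Δt = 7.657 × 10^7 L.
Runoff depth d = V / A = 14.98 mm.
C = d / P = 14.98 / 23.7 = 0.63.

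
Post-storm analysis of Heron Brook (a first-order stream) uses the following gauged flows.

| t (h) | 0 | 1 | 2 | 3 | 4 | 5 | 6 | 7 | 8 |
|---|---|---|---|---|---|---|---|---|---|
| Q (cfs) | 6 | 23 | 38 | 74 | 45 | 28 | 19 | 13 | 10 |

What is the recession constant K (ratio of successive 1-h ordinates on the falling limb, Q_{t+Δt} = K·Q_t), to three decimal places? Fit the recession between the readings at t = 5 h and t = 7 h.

Using the recession-limb readings at t = 5 h and t = 7 h: Q falls from 28 to 13 cfs over 2 intervals.
K = (Q₂/Q₁)^(1/2) = (13/28)^(1/2) = 0.681.

K ≈ 0.681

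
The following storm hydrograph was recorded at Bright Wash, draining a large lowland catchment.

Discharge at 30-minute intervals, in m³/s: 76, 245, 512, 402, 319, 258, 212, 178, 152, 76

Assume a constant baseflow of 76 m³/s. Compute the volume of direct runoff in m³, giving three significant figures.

Direct-runoff ordinates (Q − Q_b): 0.0, 169.0, 436.0, 326.0, 243.0, 182.0, 136.0, 102.0, 76.0, 0.0 m³/s.
ΣQ_DR = 1670 m³/s.
With Δt = 0.5 h = 1800 s, V = ΣQ_DR · Δt = 1670 × 1800 = 3.01 × 10^6 m³.

V ≈ 3.01 × 10^6 m³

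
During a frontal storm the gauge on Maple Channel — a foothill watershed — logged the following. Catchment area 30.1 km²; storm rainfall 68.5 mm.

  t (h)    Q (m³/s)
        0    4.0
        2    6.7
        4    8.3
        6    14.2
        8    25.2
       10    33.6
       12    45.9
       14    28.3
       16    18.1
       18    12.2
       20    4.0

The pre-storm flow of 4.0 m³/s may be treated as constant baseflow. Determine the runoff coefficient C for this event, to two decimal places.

C ≈ 0.55

ΣQ_DR = 156.5 m³/s; V = ΣQ_DR·Δt = 1.127 × 10^6 m³.
Runoff depth d = V / A = 37.44 mm.
C = d / P = 37.44 / 68.5 = 0.55.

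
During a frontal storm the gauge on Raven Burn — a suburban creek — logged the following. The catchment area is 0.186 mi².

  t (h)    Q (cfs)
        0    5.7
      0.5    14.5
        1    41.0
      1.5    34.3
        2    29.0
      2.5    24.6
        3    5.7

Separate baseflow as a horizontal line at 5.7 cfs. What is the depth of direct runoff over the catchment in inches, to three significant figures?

d ≈ 0.479 in

Direct runoff: 0.0, 8.8, 35.3, 28.6, 23.3, 18.9, 0.0 cfs; ΣQ_DR = 114.9 cfs.
V = ΣQ_DR · Δt = 114.9 × 1800 s = 2.068 × 10^5 ft³.
Over A = 0.186 mi², depth = V / A = 0.479 in.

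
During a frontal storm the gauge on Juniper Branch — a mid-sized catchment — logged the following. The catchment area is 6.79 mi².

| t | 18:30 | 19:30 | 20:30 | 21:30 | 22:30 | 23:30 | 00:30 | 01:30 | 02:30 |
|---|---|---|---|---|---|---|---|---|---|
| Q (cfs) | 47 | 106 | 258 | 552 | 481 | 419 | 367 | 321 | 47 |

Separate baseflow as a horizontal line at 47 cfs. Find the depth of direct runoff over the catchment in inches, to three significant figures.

Direct runoff: 0.0, 59.0, 211.0, 505.0, 434.0, 372.0, 320.0, 274.0, 0.0 cfs; ΣQ_DR = 2175 cfs.
V = ΣQ_DR · Δt = 2175 × 3600 s = 7.830 × 10^6 ft³.
Over A = 6.79 mi², depth = V / A = 0.496 in.

d ≈ 0.496 in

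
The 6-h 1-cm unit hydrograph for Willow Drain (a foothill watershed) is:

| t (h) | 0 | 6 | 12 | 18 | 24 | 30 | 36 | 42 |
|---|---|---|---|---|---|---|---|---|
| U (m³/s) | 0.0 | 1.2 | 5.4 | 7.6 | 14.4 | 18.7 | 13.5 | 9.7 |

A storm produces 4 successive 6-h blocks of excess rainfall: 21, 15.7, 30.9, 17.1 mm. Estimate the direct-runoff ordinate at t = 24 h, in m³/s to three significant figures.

Q ≈ 60.9 m³/s

By discrete convolution, Q_j = Σ (P_i / 10 mm) · U_{j−i}.
At t = 24 h (j=4): Q = (21/10)·14.4 + (15.7/10)·7.6 + (30.9/10)·5.4 + (17.1/10)·1.2 = 60.9 m³/s.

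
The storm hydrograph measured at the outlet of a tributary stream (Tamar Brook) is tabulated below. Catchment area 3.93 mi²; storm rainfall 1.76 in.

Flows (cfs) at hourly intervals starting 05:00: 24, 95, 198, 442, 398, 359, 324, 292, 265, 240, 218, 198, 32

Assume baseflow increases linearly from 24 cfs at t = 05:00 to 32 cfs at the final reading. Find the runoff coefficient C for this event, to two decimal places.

C ≈ 0.61

ΣQ_DR = 2721 cfs; V = ΣQ_DR·Δt = 9.796 × 10^6 ft³.
Runoff depth d = V / A = 1.073 in.
C = d / P = 1.073 / 1.76 = 0.61.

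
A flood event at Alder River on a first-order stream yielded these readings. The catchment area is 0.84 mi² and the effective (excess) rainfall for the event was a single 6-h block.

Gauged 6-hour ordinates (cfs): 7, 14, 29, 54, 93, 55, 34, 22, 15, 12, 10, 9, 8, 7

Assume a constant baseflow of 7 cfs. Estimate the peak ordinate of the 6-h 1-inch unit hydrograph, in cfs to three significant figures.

U_p ≈ 28.7 cfs

Direct runoff: 0.0, 7.0, 22.0, 47.0, 86.0, 48.0, 27.0, 15.0, 8.0, 5.0, 3.0, 2.0, 1.0, 0.0 cfs; ΣQ_DR = 271.0 cfs, peak = 86.0 cfs.
Runoff depth d = ΣQ_DR·Δt / A = 271.0 × 21600 / (0.84 mi²) = 3.000 in.
The 1-inch UH is the DRH scaled by (1 in)/d, so U_p = 86.0 × 1/3.000 = 28.7 cfs.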